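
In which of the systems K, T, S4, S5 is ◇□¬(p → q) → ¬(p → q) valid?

S5-tableau for the negation ¬(◇□¬(p → q) → ¬(p → q)):
1. ¬(◇□¬(p → q) → ¬(p → q)), 0
2. ◇□¬(p → q), 0   [¬→-rule on 1]
3. p → q, 0   [¬→-rule on 1]
4. q, 0   [→-rule on 3 (branches; this branch)]
5. □¬(p → q), 1   [◇-rule on 2: fresh world 1, 0R1]
6. ¬(p → q), 0   [□-rule on 5 via 1R0]
7. p, 0   [¬→-rule on 6]
8. ¬q, 0   [¬→-rule on 6]
Accessibility: 0R0, 0R1, 1R0, 1R1
Branch closes: q and ¬q both at 0.
Every branch closes (one shown): valid in S5.
S4-tableau for the negation ¬(◇□¬(p → q) → ¬(p → q)):
1. ¬(◇□¬(p → q) → ¬(p → q)), 0
2. ◇□¬(p → q), 0   [¬→-rule on 1]
3. p → q, 0   [¬→-rule on 1]
4. q, 0   [→-rule on 3 (branches; this branch)]
5. □¬(p → q), 1   [◇-rule on 2: fresh world 1, 0R1]
6. ¬(p → q), 1   [□-rule on 5 via 1R1]
7. p, 1   [¬→-rule on 6]
8. ¬q, 1   [¬→-rule on 6]
Accessibility: 0R0, 0R1, 1R1
Complete open branch: countermodel on an S4-frame, so not valid in S4, nor in K, T (the same frame is also a K-frame and a T-frame).

S5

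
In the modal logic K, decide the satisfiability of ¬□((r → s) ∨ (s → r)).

1. ¬□((r → s) ∨ (s → r)), 0
2. ¬((r → s) ∨ (s → r)), 1   [¬□-rule on 1: fresh world 1, 0R1]
3. ¬(r → s), 1   [¬∨-rule on 2]
4. ¬(s → r), 1   [¬∨-rule on 2]
5. r, 1   [¬→-rule on 3]
6. ¬s, 1   [¬→-rule on 3]
7. s, 1   [¬→-rule on 4]
8. ¬r, 1   [¬→-rule on 4]
Accessibility: 0R1
Branch closes: s and ¬s both at 1.
(One branch shown.) All branches close.

No, unsatisfiable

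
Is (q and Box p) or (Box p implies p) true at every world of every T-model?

Tableau for the negation not ((q and Box p) or (Box p implies p)):
1. not ((q and Box p) or (Box p implies p)), w0
2. not (q and Box p), w0
3. not (Box p implies p), w0
4. Box p, w0
5. not p, w0
6. p, w0
Accessibility: w0Rw0
Branch closes: p and not p both at w0.
All branches of the negation close; one closing branch shown above.

Valid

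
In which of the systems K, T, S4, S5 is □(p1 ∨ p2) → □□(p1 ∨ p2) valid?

T-tableau for the negation ¬(□(p1 ∨ p2) → □□(p1 ∨ p2)):
1. ¬(□(p1 ∨ p2) → □□(p1 ∨ p2)), 0
2. □(p1 ∨ p2), 0
3. ¬□□(p1 ∨ p2), 0
4. p1 ∨ p2, 0
5. p2, 0
6. ¬□(p1 ∨ p2), 1
7. p1 ∨ p2, 1
8. p2, 1
9. ¬(p1 ∨ p2), 2
10. ¬p1, 2
11. ¬p2, 2
Accessibility: 0R0, 0R1, 1R1, 1R2, 2R2
Complete open branch: countermodel on a T-frame, so not valid in T, nor in K (the same frame is also a K-frame).
S4-tableau for the negation ¬(□(p1 ∨ p2) → □□(p1 ∨ p2)):
1. ¬(□(p1 ∨ p2) → □□(p1 ∨ p2)), 0
2. □(p1 ∨ p2), 0
3. ¬□□(p1 ∨ p2), 0
4. p1 ∨ p2, 0
5. p2, 0
6. ¬□(p1 ∨ p2), 1
7. p1 ∨ p2, 1
8. p2, 1
9. ¬(p1 ∨ p2), 2
10. ¬p1, 2
11. ¬p2, 2
12. p1 ∨ p2, 2
13. p2, 2
Accessibility: 0R0, 0R1, 0R2, 1R1, 1R2, 2R2
Branch closes: p2 and ¬p2 both at 2.
Every branch closes (one shown): valid in S4, hence also in S5 (every theorem of S4 is a theorem of S5).

S4, S5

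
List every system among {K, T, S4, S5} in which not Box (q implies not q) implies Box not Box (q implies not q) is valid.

S5

S4-tableau for the negation not (not Box (q implies not q) implies Box not Box (q implies not q)):
1. not (not Box (q implies not q) implies Box not Box (q implies not q)), u
2. not Box (q implies not q), u
3. not Box not Box (q implies not q), u
4. not (q implies not q), v
5. q, v
6. Box (q implies not q), w
7. q implies not q, w
8. not q, w
Accessibility: uRu, uRv, uRw, vRv, wRw
Complete open branch: countermodel on an S4-frame, so not valid in S4, nor in K, T (the same frame is also a K-frame and a T-frame).
S5-tableau for the negation not (not Box (q implies not q) implies Box not Box (q implies not q)):
1. not (not Box (q implies not q) implies Box not Box (q implies not q)), u
2. not Box (q implies not q), u
3. not Box not Box (q implies not q), u
4. not (q implies not q), v
5. q, v
6. Box (q implies not q), w
7. q implies not q, u
8. q implies not q, v
9. q implies not q, w
10. not q, u
11. not q, v
Accessibility: uRu, uRv, uRw, vRu, vRv, vRw, wRu, wRv, wRw
Branch closes: q and not q both at v.
Every branch closes (one shown): valid in S5.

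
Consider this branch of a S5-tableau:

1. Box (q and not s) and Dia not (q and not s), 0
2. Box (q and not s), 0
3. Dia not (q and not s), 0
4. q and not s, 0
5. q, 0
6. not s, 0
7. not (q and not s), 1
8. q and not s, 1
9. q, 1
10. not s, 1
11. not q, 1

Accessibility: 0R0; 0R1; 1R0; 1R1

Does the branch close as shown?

Both q and not q appear at 1.

Yes, closed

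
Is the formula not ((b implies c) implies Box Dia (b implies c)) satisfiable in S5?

Unsatisfiable (every branch closes)

1. not ((b implies c) implies Box Dia (b implies c)), 0
2. b implies c, 0
3. not Box Dia (b implies c), 0
4. c, 0
5. not Dia (b implies c), 1
6. not (b implies c), 0
7. b, 0
8. not c, 0
Accessibility: 0R0, 0R1, 1R0, 1R1
Branch closes: c and not c both at 0.
(One branch shown.) All branches close.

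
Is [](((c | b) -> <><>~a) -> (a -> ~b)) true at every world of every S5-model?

Tableau for the negation ~[](((c | b) -> <><>~a) -> (a -> ~b)):
1. ~[](((c | b) -> <><>~a) -> (a -> ~b)), 0
2. ~(((c | b) -> <><>~a) -> (a -> ~b)), 1
3. (c | b) -> <><>~a, 1
4. ~(a -> ~b), 1
5. a, 1
6. b, 1
7. <><>~a, 1
8. <>~a, 2
9. ~a, 3
Accessibility: 0R0, 0R1, 0R2, 0R3, 1R0, 1R1, 1R2, 1R3, 2R0, 2R1, 2R2, 2R3, 3R0, 3R1, 3R2, 3R3
The negation has an open branch (countermodel exists).

Invalid (countermodel exists)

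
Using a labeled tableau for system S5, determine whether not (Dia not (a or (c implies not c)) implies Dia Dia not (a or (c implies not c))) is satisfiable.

1. not (Dia not (a or (c implies not c)) implies Dia Dia not (a or (c implies not c))), 0
2. Dia not (a or (c implies not c)), 0
3. not Dia Dia not (a or (c implies not c)), 0
4. not Dia not (a or (c implies not c)), 0
5. a or (c implies not c), 0
6. c implies not c, 0
7. not c, 0
8. not (a or (c implies not c)), 1
9. not a, 1
10. not (c implies not c), 1
11. c, 1
12. not Dia not (a or (c implies not c)), 1
13. a or (c implies not c), 1
14. c implies not c, 1
15. not c, 1
Accessibility: 0R0, 0R1, 1R0, 1R1
Branch closes: c and not c both at 1.
All branches of the tableau close; one closing branch shown above.

No, unsatisfiable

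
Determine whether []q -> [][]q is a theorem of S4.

Yes, valid

Tableau for the negation ~([]q -> [][]q):
1. ~([]q -> [][]q), 0
2. []q, 0
3. ~[][]q, 0
4. q, 0
5. ~[]q, 1
6. q, 1
7. ~q, 2
8. q, 2
Accessibility: 0R0, 0R1, 0R2, 1R1, 1R2, 2R2
Branch closes: q and ~q both at 2.
All branches of the negation close; one closing branch shown above.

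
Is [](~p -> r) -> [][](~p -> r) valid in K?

Not valid

Tableau for the negation ~([](~p -> r) -> [][](~p -> r)):
1. ~([](~p -> r) -> [][](~p -> r)), 0
2. [](~p -> r), 0
3. ~[][](~p -> r), 0
4. ~[](~p -> r), 1
5. ~p -> r, 1
6. r, 1
7. ~(~p -> r), 2
8. ~p, 2
9. ~r, 2
Accessibility: 0R1, 1R2
The negation has an open branch (countermodel exists).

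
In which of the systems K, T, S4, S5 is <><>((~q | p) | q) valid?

K-tableau for the negation ~<><>((~q | p) | q):
1. ~<><>((~q | p) | q), w0
Complete open branch: countermodel on a K-frame, so not valid in K.
T-tableau for the negation ~<><>((~q | p) | q):
1. ~<><>((~q | p) | q), w0
2. ~<>((~q | p) | q), w0
3. ~((~q | p) | q), w0
4. ~(~q | p), w0
5. ~q, w0
6. q, w0
7. ~p, w0
Accessibility: w0Rw0
Branch closes: q and ~q both at w0.
Every branch closes (one shown): valid in T, hence also in S4, S5 (every theorem of T is a theorem of S4 and S5).

T, S4, S5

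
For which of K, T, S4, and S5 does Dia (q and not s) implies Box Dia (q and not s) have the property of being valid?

S5-tableau for the negation not (Dia (q and not s) implies Box Dia (q and not s)):
1. not (Dia (q and not s) implies Box Dia (q and not s)), 0
2. Dia (q and not s), 0
3. not Box Dia (q and not s), 0
4. q and not s, 1
5. q, 1
6. not s, 1
7. not Dia (q and not s), 2
8. not (q and not s), 0
9. not (q and not s), 1
10. not (q and not s), 2
11. s, 0
12. s, 1
Accessibility: 0R0, 0R1, 0R2, 1R0, 1R1, 1R2, 2R0, 2R1, 2R2
Branch closes: s and not s both at 1.
Every branch closes (one shown): valid in S5.
S4-tableau for the negation not (Dia (q and not s) implies Box Dia (q and not s)):
1. not (Dia (q and not s) implies Box Dia (q and not s)), 0
2. Dia (q and not s), 0
3. not Box Dia (q and not s), 0
4. q and not s, 1
5. q, 1
6. not s, 1
7. not Dia (q and not s), 2
8. not (q and not s), 2
9. s, 2
Accessibility: 0R0, 0R1, 0R2, 1R1, 2R2
Complete open branch: countermodel on an S4-frame, so not valid in S4, nor in K, T (the same frame is also a K-frame and a T-frame).

S5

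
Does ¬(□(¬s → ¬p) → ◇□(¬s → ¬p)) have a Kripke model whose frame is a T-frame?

Unsatisfiable (every branch closes)

1. ¬(□(¬s → ¬p) → ◇□(¬s → ¬p)), w0
2. □(¬s → ¬p), w0
3. ¬◇□(¬s → ¬p), w0
4. ¬s → ¬p, w0
5. ¬□(¬s → ¬p), w0
6. ¬p, w0
7. ¬(¬s → ¬p), w1
8. ¬s, w1
9. p, w1
10. ¬s → ¬p, w1
11. ¬□(¬s → ¬p), w1
12. ¬p, w1
Accessibility: w0Rw0, w0Rw1, w1Rw1
Branch closes: p and ¬p both at w1.
Every branch closes; the branch above is one of them.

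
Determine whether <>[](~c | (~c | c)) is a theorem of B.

Tableau for the negation ~<>[](~c | (~c | c)):
1. ~<>[](~c | (~c | c)), u
2. ~[](~c | (~c | c)), u
3. ~(~c | (~c | c)), v
4. c, v
5. ~(~c | c), v
6. ~c, v
Accessibility: uRu, uRv, vRu, vRv
Branch closes: c and ~c both at v.
Every branch of the negation's tableau closes; the branch above is one of them.

Valid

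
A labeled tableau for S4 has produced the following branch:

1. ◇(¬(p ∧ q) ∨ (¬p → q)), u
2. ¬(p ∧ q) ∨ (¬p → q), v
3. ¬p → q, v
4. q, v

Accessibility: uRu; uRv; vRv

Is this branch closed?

No world carries both an atom and its negation.

No, open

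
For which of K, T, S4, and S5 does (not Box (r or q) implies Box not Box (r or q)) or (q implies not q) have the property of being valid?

S5

S5-tableau for the negation not ((not Box (r or q) implies Box not Box (r or q)) or (q implies not q)):
1. not ((not Box (r or q) implies Box not Box (r or q)) or (q implies not q)), w0
2. not (not Box (r or q) implies Box not Box (r or q)), w0
3. not (q implies not q), w0
4. not Box (r or q), w0
5. not Box not Box (r or q), w0
6. q, w0
7. not (r or q), w1
8. not r, w1
9. not q, w1
10. Box (r or q), w2
11. r or q, w0
12. r or q, w1
13. r or q, w2
14. q, w1
Accessibility: w0Rw0, w0Rw1, w0Rw2, w1Rw0, w1Rw1, w1Rw2, w2Rw0, w2Rw1, w2Rw2
Branch closes: q and not q both at w1.
Every branch closes (one shown): valid in S5.
S4-tableau for the negation not ((not Box (r or q) implies Box not Box (r or q)) or (q implies not q)):
1. not ((not Box (r or q) implies Box not Box (r or q)) or (q implies not q)), w0
2. not (not Box (r or q) implies Box not Box (r or q)), w0
3. not (q implies not q), w0
4. not Box (r or q), w0
5. not Box not Box (r or q), w0
6. q, w0
7. not (r or q), w1
8. not r, w1
9. not q, w1
10. Box (r or q), w2
11. r or q, w2
12. q, w2
Accessibility: w0Rw0, w0Rw1, w0Rw2, w1Rw1, w2Rw2
Complete open branch: countermodel on an S4-frame, so not valid in S4, nor in K, T (the same frame is also a K-frame and a T-frame).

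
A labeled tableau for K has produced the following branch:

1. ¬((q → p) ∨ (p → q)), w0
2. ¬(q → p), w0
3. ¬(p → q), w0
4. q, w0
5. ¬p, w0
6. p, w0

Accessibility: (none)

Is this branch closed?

Both p and ¬p appear at w0.

Yes, closed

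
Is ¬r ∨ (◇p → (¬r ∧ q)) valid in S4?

Not valid

Tableau for the negation ¬(¬r ∨ (◇p → (¬r ∧ q))):
1. ¬(¬r ∨ (◇p → (¬r ∧ q))), u
2. r, u   [¬∨-rule on 1]
3. ¬(◇p → (¬r ∧ q)), u   [¬∨-rule on 1]
4. ◇p, u   [¬→-rule on 3]
5. ¬(¬r ∧ q), u   [¬→-rule on 3]
6. ¬q, u   [¬∧-rule on 5 (branches; this branch)]
7. p, v   [◇-rule on 4: fresh world v, uRv]
Accessibility: uRu, uRv, vRv
The negation has an open branch (countermodel exists).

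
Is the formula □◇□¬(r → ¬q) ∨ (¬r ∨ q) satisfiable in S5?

Yes, satisfiable

1. □◇□¬(r → ¬q) ∨ (¬r ∨ q), w0
2. ¬r ∨ q, w0
3. q, w0
Accessibility: w0Rw0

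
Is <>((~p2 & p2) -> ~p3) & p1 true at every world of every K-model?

No, not valid

Tableau for the negation ~(<>((~p2 & p2) -> ~p3) & p1):
1. ~(<>((~p2 & p2) -> ~p3) & p1), u
2. ~p1, u
The negation has an open branch (countermodel exists).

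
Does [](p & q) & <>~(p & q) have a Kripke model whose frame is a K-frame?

1. [](p & q) & <>~(p & q), w0
2. [](p & q), w0
3. <>~(p & q), w0
4. ~(p & q), w1
5. p & q, w1
6. p, w1
7. q, w1
8. ~q, w1
Accessibility: w0Rw1
Branch closes: q and ~q both at w1.
(One branch shown.) All branches close.

Unsatisfiable (every branch closes)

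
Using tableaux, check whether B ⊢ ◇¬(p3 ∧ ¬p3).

Tableau for the negation ¬◇¬(p3 ∧ ¬p3):
1. ¬◇¬(p3 ∧ ¬p3), w0
2. p3 ∧ ¬p3, w0
3. p3, w0
4. ¬p3, w0
Accessibility: w0Rw0
Branch closes: p3 and ¬p3 both at w0.
Every branch of the negation's tableau closes; the branch above is one of them.

Valid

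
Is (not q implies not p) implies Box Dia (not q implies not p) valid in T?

No, not valid

Tableau for the negation not ((not q implies not p) implies Box Dia (not q implies not p)):
1. not ((not q implies not p) implies Box Dia (not q implies not p)), w0
2. not q implies not p, w0   [neg-implies-rule on 1]
3. not Box Dia (not q implies not p), w0   [neg-implies-rule on 1]
4. not p, w0   [implies-rule on 2 (branches; this branch)]
5. not Dia (not q implies not p), w1   [neg-Box-rule on 3: fresh world w1, w0Rw1]
6. not (not q implies not p), w1   [neg-Dia-rule on 5 via w1Rw1]
7. not q, w1   [neg-implies-rule on 6]
8. p, w1   [neg-implies-rule on 6]
Accessibility: w0Rw0, w0Rw1, w1Rw1
The negation has an open branch (countermodel exists).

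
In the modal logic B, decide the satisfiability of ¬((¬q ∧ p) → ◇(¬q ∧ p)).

1. ¬((¬q ∧ p) → ◇(¬q ∧ p)), w0
2. ¬q ∧ p, w0   [¬→-rule on 1]
3. ¬◇(¬q ∧ p), w0   [¬→-rule on 1]
4. ¬q, w0   [∧-rule on 2]
5. p, w0   [∧-rule on 2]
6. ¬(¬q ∧ p), w0   [¬◇-rule on 3 via w0Rw0]
7. ¬p, w0   [¬∧-rule on 6 (branches; this branch)]
Accessibility: w0Rw0
Branch closes: p and ¬p both at w0.
(One branch shown.) All branches close.

Unsatisfiable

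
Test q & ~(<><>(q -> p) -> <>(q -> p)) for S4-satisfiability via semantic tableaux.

1. q & ~(<><>(q -> p) -> <>(q -> p)), w0
2. q, w0
3. ~(<><>(q -> p) -> <>(q -> p)), w0
4. <><>(q -> p), w0
5. ~<>(q -> p), w0
6. ~(q -> p), w0
7. ~p, w0
8. <>(q -> p), w1
9. ~(q -> p), w1
10. q, w1
11. ~p, w1
12. q -> p, w2
13. ~(q -> p), w2
14. q, w2
15. ~p, w2
16. p, w2
Accessibility: w0Rw0, w0Rw1, w0Rw2, w1Rw1, w1Rw2, w2Rw2
Branch closes: p and ~p both at w2.
(One branch shown.) All branches close.

Unsatisfiable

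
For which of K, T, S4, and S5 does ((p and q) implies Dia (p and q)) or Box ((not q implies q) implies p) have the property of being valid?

T, S4, S5

T-tableau for the negation not (((p and q) implies Dia (p and q)) or Box ((not q implies q) implies p)):
1. not (((p and q) implies Dia (p and q)) or Box ((not q implies q) implies p)), w0
2. not ((p and q) implies Dia (p and q)), w0
3. not Box ((not q implies q) implies p), w0
4. p and q, w0
5. not Dia (p and q), w0
6. p, w0
7. q, w0
8. not (p and q), w0
9. not q, w0
Accessibility: w0Rw0
Branch closes: q and not q both at w0.
Every branch closes (one shown): valid in T, hence also in S4, S5 (every theorem of T is a theorem of S4 and S5).
K-tableau for the negation not (((p and q) implies Dia (p and q)) or Box ((not q implies q) implies p)):
1. not (((p and q) implies Dia (p and q)) or Box ((not q implies q) implies p)), w0
2. not ((p and q) implies Dia (p and q)), w0
3. not Box ((not q implies q) implies p), w0
4. p and q, w0
5. not Dia (p and q), w0
6. p, w0
7. q, w0
8. not ((not q implies q) implies p), w1
9. not q implies q, w1
10. not p, w1
11. not (p and q), w1
12. q, w1
Accessibility: w0Rw1
Complete open branch: countermodel on a K-frame, so not valid in K.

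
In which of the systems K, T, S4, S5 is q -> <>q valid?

T, S4, S5

T-tableau for the negation ~(q -> <>q):
1. ~(q -> <>q), u
2. q, u
3. ~<>q, u
4. ~q, u
Accessibility: uRu
Branch closes: q and ~q both at u.
Every branch closes (one shown): valid in T, hence also in S4, S5 (every theorem of T is a theorem of S4 and S5).
K-tableau for the negation ~(q -> <>q):
1. ~(q -> <>q), u
2. q, u
3. ~<>q, u
Complete open branch: countermodel on a K-frame, so not valid in K.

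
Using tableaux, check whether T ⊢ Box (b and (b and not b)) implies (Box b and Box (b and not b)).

Tableau for the negation not (Box (b and (b and not b)) implies (Box b and Box (b and not b))):
1. not (Box (b and (b and not b)) implies (Box b and Box (b and not b))), u
2. Box (b and (b and not b)), u   [neg-implies-rule on 1]
3. not (Box b and Box (b and not b)), u   [neg-implies-rule on 1]
4. b and (b and not b), u   [Box-rule on 2 via uRu]
5. b, u   [and-rule on 4]
6. b and not b, u   [and-rule on 4]
7. not b, u   [and-rule on 6]
Accessibility: uRu
Branch closes: b and not b both at u.
All branches of the negation close; one closing branch shown above.

Valid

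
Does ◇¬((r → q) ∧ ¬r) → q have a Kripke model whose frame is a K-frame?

Yes, satisfiable

1. ◇¬((r → q) ∧ ¬r) → q, 0
2. q, 0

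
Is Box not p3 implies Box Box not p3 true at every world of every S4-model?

Tableau for the negation not (Box not p3 implies Box Box not p3):
1. not (Box not p3 implies Box Box not p3), 0
2. Box not p3, 0
3. not Box Box not p3, 0
4. not p3, 0
5. not Box not p3, 1
6. not p3, 1
7. p3, 2
8. not p3, 2
Accessibility: 0R0, 0R1, 0R2, 1R1, 1R2, 2R2
Branch closes: p3 and not p3 both at 2.
All branches of the negation close; one closing branch shown above.

Valid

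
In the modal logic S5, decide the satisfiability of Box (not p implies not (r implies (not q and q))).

1. Box (not p implies not (r implies (not q and q))), 0
2. not p implies not (r implies (not q and q)), 0
3. not (r implies (not q and q)), 0
4. r, 0
5. not (not q and q), 0
6. not q, 0
Accessibility: 0R0

Satisfiable (open branch found)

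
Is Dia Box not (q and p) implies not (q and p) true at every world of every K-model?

Tableau for the negation not (Dia Box not (q and p) implies not (q and p)):
1. not (Dia Box not (q and p) implies not (q and p)), 0
2. Dia Box not (q and p), 0
3. q and p, 0
4. q, 0
5. p, 0
6. Box not (q and p), 1
Accessibility: 0R1
The negation has an open branch (countermodel exists).

No, not valid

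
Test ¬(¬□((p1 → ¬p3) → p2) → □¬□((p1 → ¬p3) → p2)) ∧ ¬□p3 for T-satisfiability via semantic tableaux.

1. ¬(¬□((p1 → ¬p3) → p2) → □¬□((p1 → ¬p3) → p2)) ∧ ¬□p3, u
2. ¬(¬□((p1 → ¬p3) → p2) → □¬□((p1 → ¬p3) → p2)), u   [∧-rule on 1]
3. ¬□p3, u   [∧-rule on 1]
4. ¬□((p1 → ¬p3) → p2), u   [¬→-rule on 2]
5. ¬□¬□((p1 → ¬p3) → p2), u   [¬→-rule on 2]
6. ¬p3, v   [¬□-rule on 3: fresh world v, uRv]
7. ¬((p1 → ¬p3) → p2), w   [¬□-rule on 4: fresh world w, uRw]
8. p1 → ¬p3, w   [¬→-rule on 7]
9. ¬p2, w   [¬→-rule on 7]
10. ¬p3, w   [→-rule on 8 (branches; this branch)]
11. □((p1 → ¬p3) → p2), x   [¬□-rule on 5: fresh world x, uRx]
12. (p1 → ¬p3) → p2, x   [□-rule on 11 via xRx]
13. p2, x   [→-rule on 12 (branches; this branch)]
Accessibility: uRu, uRv, uRw, uRx, vRv, wRw, xRx

Satisfiable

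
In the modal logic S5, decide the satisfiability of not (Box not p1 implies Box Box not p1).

1. not (Box not p1 implies Box Box not p1), u
2. Box not p1, u   [neg-implies-rule on 1]
3. not Box Box not p1, u   [neg-implies-rule on 1]
4. not p1, u   [Box-rule on 2 via uRu]
5. not Box not p1, v   [neg-Box-rule on 3: fresh world v, uRv]
6. not p1, v   [Box-rule on 2 via uRv]
7. p1, w   [neg-Box-rule on 5: fresh world w, vRw]
8. not p1, w   [Box-rule on 2 via uRw]
Accessibility: uRu, uRv, uRw, vRu, vRv, vRw, wRu, wRv, wRw
Branch closes: p1 and not p1 both at w.
Every branch closes; the branch above is one of them.

No, unsatisfiable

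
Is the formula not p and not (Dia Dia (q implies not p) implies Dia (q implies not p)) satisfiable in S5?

1. not p and not (Dia Dia (q implies not p) implies Dia (q implies not p)), u
2. not p, u   [and-rule on 1]
3. not (Dia Dia (q implies not p) implies Dia (q implies not p)), u   [and-rule on 1]
4. Dia Dia (q implies not p), u   [neg-implies-rule on 3]
5. not Dia (q implies not p), u   [neg-implies-rule on 3]
6. not (q implies not p), u   [neg-Dia-rule on 5 via uRu]
7. q, u   [neg-implies-rule on 6]
8. p, u   [neg-implies-rule on 6]
Accessibility: uRu
Branch closes: p and not p both at u.
(One branch shown.) All branches close.

No, unsatisfiable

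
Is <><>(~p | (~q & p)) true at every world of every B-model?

Invalid (countermodel exists)

Tableau for the negation ~<><>(~p | (~q & p)):
1. ~<><>(~p | (~q & p)), u
2. ~<>(~p | (~q & p)), u
3. ~(~p | (~q & p)), u
4. p, u
5. ~(~q & p), u
6. q, u
Accessibility: uRu
The negation has an open branch (countermodel exists).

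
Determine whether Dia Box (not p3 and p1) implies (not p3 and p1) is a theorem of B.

Tableau for the negation not (Dia Box (not p3 and p1) implies (not p3 and p1)):
1. not (Dia Box (not p3 and p1) implies (not p3 and p1)), 0
2. Dia Box (not p3 and p1), 0
3. not (not p3 and p1), 0
4. not p1, 0
5. Box (not p3 and p1), 1
6. not p3 and p1, 0
7. not p3, 0
8. p1, 0
Accessibility: 0R0, 0R1, 1R0, 1R1
Branch closes: p1 and not p1 both at 0.
All branches of the negation close; one closing branch shown above.

Yes, valid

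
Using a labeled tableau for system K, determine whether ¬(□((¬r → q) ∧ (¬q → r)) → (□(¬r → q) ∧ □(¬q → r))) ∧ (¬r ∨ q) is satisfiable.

Unsatisfiable

1. ¬(□((¬r → q) ∧ (¬q → r)) → (□(¬r → q) ∧ □(¬q → r))) ∧ (¬r ∨ q), w0
2. ¬(□((¬r → q) ∧ (¬q → r)) → (□(¬r → q) ∧ □(¬q → r))), w0
3. ¬r ∨ q, w0
4. □((¬r → q) ∧ (¬q → r)), w0
5. ¬(□(¬r → q) ∧ □(¬q → r)), w0
6. q, w0
7. ¬□(¬q → r), w0
8. ¬(¬q → r), w1
9. ¬q, w1
10. ¬r, w1
11. (¬r → q) ∧ (¬q → r), w1
12. ¬r → q, w1
13. ¬q → r, w1
14. q, w1
Accessibility: w0Rw1
Branch closes: q and ¬q both at w1.
All branches of the tableau close; one closing branch shown above.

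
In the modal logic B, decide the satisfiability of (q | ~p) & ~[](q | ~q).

1. (q | ~p) & ~[](q | ~q), 0
2. q | ~p, 0
3. ~[](q | ~q), 0
4. ~p, 0
5. ~(q | ~q), 1
6. ~q, 1
7. q, 1
Accessibility: 0R0, 0R1, 1R0, 1R1
Branch closes: q and ~q both at 1.
(One branch shown.) All branches close.

Unsatisfiable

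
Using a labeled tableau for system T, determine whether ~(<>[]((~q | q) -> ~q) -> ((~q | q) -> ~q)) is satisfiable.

Yes, satisfiable

1. ~(<>[]((~q | q) -> ~q) -> ((~q | q) -> ~q)), 0
2. <>[]((~q | q) -> ~q), 0
3. ~((~q | q) -> ~q), 0
4. ~q | q, 0
5. q, 0
6. []((~q | q) -> ~q), 1
7. (~q | q) -> ~q, 1
8. ~q, 1
Accessibility: 0R0, 0R1, 1R1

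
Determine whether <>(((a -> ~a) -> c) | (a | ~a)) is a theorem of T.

Tableau for the negation ~<>(((a -> ~a) -> c) | (a | ~a)):
1. ~<>(((a -> ~a) -> c) | (a | ~a)), u
2. ~(((a -> ~a) -> c) | (a | ~a)), u
3. ~((a -> ~a) -> c), u
4. ~(a | ~a), u
5. a -> ~a, u
6. ~c, u
7. ~a, u
8. a, u
Accessibility: uRu
Branch closes: a and ~a both at u.
All branches of the negation close; one closing branch shown above.

Valid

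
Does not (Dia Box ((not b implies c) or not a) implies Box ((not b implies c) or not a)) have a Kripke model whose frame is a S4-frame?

1. not (Dia Box ((not b implies c) or not a) implies Box ((not b implies c) or not a)), u
2. Dia Box ((not b implies c) or not a), u   [neg-implies-rule on 1]
3. not Box ((not b implies c) or not a), u   [neg-implies-rule on 1]
4. Box ((not b implies c) or not a), v   [Dia-rule on 2: fresh world v, uRv]
5. (not b implies c) or not a, v   [Box-rule on 4 via vRv]
6. not a, v   [or-rule on 5 (branches; this branch)]
7. not ((not b implies c) or not a), w   [neg-Box-rule on 3: fresh world w, uRw]
8. not (not b implies c), w   [neg-or-rule on 7]
9. a, w   [neg-or-rule on 7]
10. not b, w   [neg-implies-rule on 8]
11. not c, w   [neg-implies-rule on 8]
Accessibility: uRu, uRv, uRw, vRv, wRw

Satisfiable (open branch found)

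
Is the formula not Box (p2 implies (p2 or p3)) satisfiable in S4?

1. not Box (p2 implies (p2 or p3)), w0
2. not (p2 implies (p2 or p3)), w1   [neg-Box-rule on 1: fresh world w1, w0Rw1]
3. p2, w1   [neg-implies-rule on 2]
4. not (p2 or p3), w1   [neg-implies-rule on 2]
5. not p2, w1   [neg-or-rule on 4]
6. not p3, w1   [neg-or-rule on 4]
Accessibility: w0Rw0, w0Rw1, w1Rw1
Branch closes: p2 and not p2 both at w1.
Every branch closes; the branch above is one of them.

Unsatisfiable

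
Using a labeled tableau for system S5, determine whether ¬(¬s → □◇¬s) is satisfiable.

Unsatisfiable

1. ¬(¬s → □◇¬s), 0
2. ¬s, 0   [¬→-rule on 1]
3. ¬□◇¬s, 0   [¬→-rule on 1]
4. ¬◇¬s, 1   [¬□-rule on 3: fresh world 1, 0R1]
5. s, 0   [¬◇-rule on 4 via 1R0]
Accessibility: 0R0, 0R1, 1R0, 1R1
Branch closes: s and ¬s both at 0.
All branches of the tableau close; one closing branch shown above.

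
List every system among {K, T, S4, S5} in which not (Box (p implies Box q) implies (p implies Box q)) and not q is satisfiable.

K

K-tableau for the formula:
1. not (Box (p implies Box q) implies (p implies Box q)) and not q, w0
2. not (Box (p implies Box q) implies (p implies Box q)), w0   [and-rule on 1]
3. not q, w0   [and-rule on 1]
4. Box (p implies Box q), w0   [neg-implies-rule on 2]
5. not (p implies Box q), w0   [neg-implies-rule on 2]
6. p, w0   [neg-implies-rule on 5]
7. not Box q, w0   [neg-implies-rule on 5]
8. not q, w1   [neg-Box-rule on 7: fresh world w1, w0Rw1]
9. p implies Box q, w1   [Box-rule on 4 via w0Rw1]
10. Box q, w1   [implies-rule on 9 (branches; this branch)]
Accessibility: w0Rw1
Complete open branch: satisfiable in K.
T-tableau for the formula:
1. not (Box (p implies Box q) implies (p implies Box q)) and not q, w0
2. not (Box (p implies Box q) implies (p implies Box q)), w0   [and-rule on 1]
3. not q, w0   [and-rule on 1]
4. Box (p implies Box q), w0   [neg-implies-rule on 2]
5. not (p implies Box q), w0   [neg-implies-rule on 2]
6. p, w0   [neg-implies-rule on 5]
7. not Box q, w0   [neg-implies-rule on 5]
8. p implies Box q, w0   [Box-rule on 4 via w0Rw0]
9. Box q, w0   [implies-rule on 8 (branches; this branch)]
10. q, w0   [Box-rule on 9 via w0Rw0]
Accessibility: w0Rw0
Branch closes: q and not q both at w0.
Every branch closes (one shown): unsatisfiable in T, hence also in S4, S5 (every S4/S5-frame is a T-frame).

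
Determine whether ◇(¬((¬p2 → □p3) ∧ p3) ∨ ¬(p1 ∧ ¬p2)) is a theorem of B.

Tableau for the negation ¬◇(¬((¬p2 → □p3) ∧ p3) ∨ ¬(p1 ∧ ¬p2)):
1. ¬◇(¬((¬p2 → □p3) ∧ p3) ∨ ¬(p1 ∧ ¬p2)), 0
2. ¬(¬((¬p2 → □p3) ∧ p3) ∨ ¬(p1 ∧ ¬p2)), 0
3. (¬p2 → □p3) ∧ p3, 0
4. p1 ∧ ¬p2, 0
5. ¬p2 → □p3, 0
6. p3, 0
7. p1, 0
8. ¬p2, 0
9. □p3, 0
Accessibility: 0R0
The negation has an open branch (countermodel exists).

No, not valid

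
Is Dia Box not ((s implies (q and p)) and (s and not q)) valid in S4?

Valid

Tableau for the negation not Dia Box not ((s implies (q and p)) and (s and not q)):
1. not Dia Box not ((s implies (q and p)) and (s and not q)), w0
2. not Box not ((s implies (q and p)) and (s and not q)), w0
3. (s implies (q and p)) and (s and not q), w1
4. s implies (q and p), w1
5. s and not q, w1
6. s, w1
7. not q, w1
8. not Box not ((s implies (q and p)) and (s and not q)), w1
9. q and p, w1
10. q, w1
11. p, w1
Accessibility: w0Rw0, w0Rw1, w1Rw1
Branch closes: q and not q both at w1.
All branches of the negation close; one closing branch shown above.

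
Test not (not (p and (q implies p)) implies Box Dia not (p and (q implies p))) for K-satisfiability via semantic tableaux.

1. not (not (p and (q implies p)) implies Box Dia not (p and (q implies p))), 0
2. not (p and (q implies p)), 0
3. not Box Dia not (p and (q implies p)), 0
4. not (q implies p), 0
5. q, 0
6. not p, 0
7. not Dia not (p and (q implies p)), 1
Accessibility: 0R1

Yes, satisfiable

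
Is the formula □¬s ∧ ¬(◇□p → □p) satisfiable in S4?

1. □¬s ∧ ¬(◇□p → □p), w0
2. □¬s, w0
3. ¬(◇□p → □p), w0
4. ◇□p, w0
5. ¬□p, w0
6. ¬s, w0
7. □p, w1
8. ¬s, w1
9. p, w1
10. ¬p, w2
11. ¬s, w2
Accessibility: w0Rw0, w0Rw1, w0Rw2, w1Rw1, w2Rw2

Yes, satisfiable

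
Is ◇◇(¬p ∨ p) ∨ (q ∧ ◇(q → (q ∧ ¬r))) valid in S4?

Tableau for the negation ¬(◇◇(¬p ∨ p) ∨ (q ∧ ◇(q → (q ∧ ¬r)))):
1. ¬(◇◇(¬p ∨ p) ∨ (q ∧ ◇(q → (q ∧ ¬r)))), 0
2. ¬◇◇(¬p ∨ p), 0
3. ¬(q ∧ ◇(q → (q ∧ ¬r))), 0
4. ¬◇(¬p ∨ p), 0
5. ¬(¬p ∨ p), 0
6. p, 0
7. ¬p, 0
Accessibility: 0R0
Branch closes: p and ¬p both at 0.
Every branch of the negation's tableau closes; the branch above is one of them.

Valid in S4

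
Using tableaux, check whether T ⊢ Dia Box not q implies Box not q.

Tableau for the negation not (Dia Box not q implies Box not q):
1. not (Dia Box not q implies Box not q), u
2. Dia Box not q, u   [neg-implies-rule on 1]
3. not Box not q, u   [neg-implies-rule on 1]
4. Box not q, v   [Dia-rule on 2: fresh world v, uRv]
5. not q, v   [Box-rule on 4 via vRv]
6. q, w   [neg-Box-rule on 3: fresh world w, uRw]
Accessibility: uRu, uRv, uRw, vRv, wRw
The negation has an open branch (countermodel exists).

Not valid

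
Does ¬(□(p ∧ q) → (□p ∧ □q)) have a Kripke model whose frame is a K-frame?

Unsatisfiable

1. ¬(□(p ∧ q) → (□p ∧ □q)), u
2. □(p ∧ q), u
3. ¬(□p ∧ □q), u
4. ¬□q, u
5. ¬q, v
6. p ∧ q, v
7. p, v
8. q, v
Accessibility: uRv
Branch closes: q and ¬q both at v.
Every branch closes; the branch above is one of them.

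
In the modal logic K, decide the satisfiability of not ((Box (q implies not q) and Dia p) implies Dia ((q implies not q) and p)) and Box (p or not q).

1. not ((Box (q implies not q) and Dia p) implies Dia ((q implies not q) and p)) and Box (p or not q), 0
2. not ((Box (q implies not q) and Dia p) implies Dia ((q implies not q) and p)), 0   [and-rule on 1]
3. Box (p or not q), 0   [and-rule on 1]
4. Box (q implies not q) and Dia p, 0   [neg-implies-rule on 2]
5. not Dia ((q implies not q) and p), 0   [neg-implies-rule on 2]
6. Box (q implies not q), 0   [and-rule on 4]
7. Dia p, 0   [and-rule on 4]
8. p, 1   [Dia-rule on 7: fresh world 1, 0R1]
9. p or not q, 1   [Box-rule on 3 via 0R1]
10. not ((q implies not q) and p), 1   [neg-Dia-rule on 5 via 0R1]
11. q implies not q, 1   [Box-rule on 6 via 0R1]
12. not (q implies not q), 1   [neg-and-rule on 10 (branches; this branch)]
13. q, 1   [neg-implies-rule on 12]
14. not q, 1   [implies-rule on 11 (branches; this branch)]
Accessibility: 0R1
Branch closes: q and not q both at 1.
All branches of the tableau close; one closing branch shown above.

Unsatisfiable (every branch closes)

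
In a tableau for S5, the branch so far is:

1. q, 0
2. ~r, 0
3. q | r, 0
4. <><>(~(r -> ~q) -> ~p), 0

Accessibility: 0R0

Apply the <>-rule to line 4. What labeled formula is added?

a fresh world 1 with 0R1, and <>(~(r -> ~q) -> ~p) at 1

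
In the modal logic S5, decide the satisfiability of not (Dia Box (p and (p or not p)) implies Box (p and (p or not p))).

1. not (Dia Box (p and (p or not p)) implies Box (p and (p or not p))), u
2. Dia Box (p and (p or not p)), u
3. not Box (p and (p or not p)), u
4. Box (p and (p or not p)), v
5. p and (p or not p), u
6. p, u
7. p or not p, u
8. p and (p or not p), v
9. p, v
10. p or not p, v
11. not (p and (p or not p)), w
12. p and (p or not p), w
13. p, w
14. p or not p, w
15. not (p or not p), w
16. not p, w
Accessibility: uRu, uRv, uRw, vRu, vRv, vRw, wRu, wRv, wRw
Branch closes: p and not p both at w.
(One branch shown.) All branches close.

Unsatisfiable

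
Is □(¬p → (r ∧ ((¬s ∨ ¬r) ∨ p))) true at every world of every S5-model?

Tableau for the negation ¬□(¬p → (r ∧ ((¬s ∨ ¬r) ∨ p))):
1. ¬□(¬p → (r ∧ ((¬s ∨ ¬r) ∨ p))), 0
2. ¬(¬p → (r ∧ ((¬s ∨ ¬r) ∨ p))), 1   [¬□-rule on 1: fresh world 1, 0R1]
3. ¬p, 1   [¬→-rule on 2]
4. ¬(r ∧ ((¬s ∨ ¬r) ∨ p)), 1   [¬→-rule on 2]
5. ¬((¬s ∨ ¬r) ∨ p), 1   [¬∧-rule on 4 (branches; this branch)]
6. ¬(¬s ∨ ¬r), 1   [¬∨-rule on 5]
7. s, 1   [¬∨-rule on 6]
8. r, 1   [¬∨-rule on 6]
Accessibility: 0R0, 0R1, 1R0, 1R1
The negation has an open branch (countermodel exists).

Invalid (countermodel exists)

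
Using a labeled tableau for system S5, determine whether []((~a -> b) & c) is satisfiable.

1. []((~a -> b) & c), 0
2. (~a -> b) & c, 0
3. ~a -> b, 0
4. c, 0
5. b, 0
Accessibility: 0R0

Yes, satisfiable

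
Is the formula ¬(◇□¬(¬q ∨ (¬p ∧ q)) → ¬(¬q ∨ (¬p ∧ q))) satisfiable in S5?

Unsatisfiable

1. ¬(◇□¬(¬q ∨ (¬p ∧ q)) → ¬(¬q ∨ (¬p ∧ q))), 0
2. ◇□¬(¬q ∨ (¬p ∧ q)), 0
3. ¬q ∨ (¬p ∧ q), 0
4. ¬p ∧ q, 0
5. ¬p, 0
6. q, 0
7. □¬(¬q ∨ (¬p ∧ q)), 1
8. ¬(¬q ∨ (¬p ∧ q)), 0
9. ¬(¬p ∧ q), 0
10. ¬(¬q ∨ (¬p ∧ q)), 1
11. q, 1
12. ¬(¬p ∧ q), 1
13. ¬q, 0
Accessibility: 0R0, 0R1, 1R0, 1R1
Branch closes: q and ¬q both at 0.
Every branch closes; the branch above is one of them.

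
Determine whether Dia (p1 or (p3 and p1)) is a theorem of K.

Tableau for the negation not Dia (p1 or (p3 and p1)):
1. not Dia (p1 or (p3 and p1)), u
The negation has an open branch (countermodel exists).

Invalid (countermodel exists)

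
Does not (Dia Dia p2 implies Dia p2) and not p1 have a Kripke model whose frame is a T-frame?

1. not (Dia Dia p2 implies Dia p2) and not p1, w0
2. not (Dia Dia p2 implies Dia p2), w0
3. not p1, w0
4. Dia Dia p2, w0
5. not Dia p2, w0
6. not p2, w0
7. Dia p2, w1
8. not p2, w1
9. p2, w2
Accessibility: w0Rw0, w0Rw1, w1Rw1, w1Rw2, w2Rw2

Satisfiable (open branch found)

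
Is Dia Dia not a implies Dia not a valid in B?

Tableau for the negation not (Dia Dia not a implies Dia not a):
1. not (Dia Dia not a implies Dia not a), u
2. Dia Dia not a, u
3. not Dia not a, u
4. a, u
5. Dia not a, v
6. a, v
7. not a, w
Accessibility: uRu, uRv, vRu, vRv, vRw, wRv, wRw
The negation has an open branch (countermodel exists).

Not valid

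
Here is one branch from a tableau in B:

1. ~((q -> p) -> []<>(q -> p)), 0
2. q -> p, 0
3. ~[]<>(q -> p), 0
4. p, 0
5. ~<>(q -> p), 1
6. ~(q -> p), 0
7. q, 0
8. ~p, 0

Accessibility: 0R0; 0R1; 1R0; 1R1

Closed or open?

Both p and ~p appear at 0.

Closed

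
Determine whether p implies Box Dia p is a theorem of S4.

Tableau for the negation not (p implies Box Dia p):
1. not (p implies Box Dia p), u
2. p, u   [neg-implies-rule on 1]
3. not Box Dia p, u   [neg-implies-rule on 1]
4. not Dia p, v   [neg-Box-rule on 3: fresh world v, uRv]
5. not p, v   [neg-Dia-rule on 4 via vRv]
Accessibility: uRu, uRv, vRv
The negation has an open branch (countermodel exists).

Not valid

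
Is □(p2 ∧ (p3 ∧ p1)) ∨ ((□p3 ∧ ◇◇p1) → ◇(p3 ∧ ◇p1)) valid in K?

Tableau for the negation ¬(□(p2 ∧ (p3 ∧ p1)) ∨ ((□p3 ∧ ◇◇p1) → ◇(p3 ∧ ◇p1))):
1. ¬(□(p2 ∧ (p3 ∧ p1)) ∨ ((□p3 ∧ ◇◇p1) → ◇(p3 ∧ ◇p1))), 0
2. ¬□(p2 ∧ (p3 ∧ p1)), 0   [¬∨-rule on 1]
3. ¬((□p3 ∧ ◇◇p1) → ◇(p3 ∧ ◇p1)), 0   [¬∨-rule on 1]
4. □p3 ∧ ◇◇p1, 0   [¬→-rule on 3]
5. ¬◇(p3 ∧ ◇p1), 0   [¬→-rule on 3]
6. □p3, 0   [∧-rule on 4]
7. ◇◇p1, 0   [∧-rule on 4]
8. ¬(p2 ∧ (p3 ∧ p1)), 1   [¬□-rule on 2: fresh world 1, 0R1]
9. ¬(p3 ∧ ◇p1), 1   [¬◇-rule on 5 via 0R1]
10. p3, 1   [□-rule on 6 via 0R1]
11. ¬(p3 ∧ p1), 1   [¬∧-rule on 8 (branches; this branch)]
12. ¬◇p1, 1   [¬∧-rule on 9 (branches; this branch)]
13. ¬p1, 1   [¬∧-rule on 11 (branches; this branch)]
14. ◇p1, 2   [◇-rule on 7: fresh world 2, 0R2]
15. ¬(p3 ∧ ◇p1), 2   [¬◇-rule on 5 via 0R2]
16. p3, 2   [□-rule on 6 via 0R2]
17. ¬◇p1, 2   [¬∧-rule on 15 (branches; this branch)]
18. p1, 3   [◇-rule on 14: fresh world 3, 2R3]
19. ¬p1, 3   [¬◇-rule on 17 via 2R3]
Accessibility: 0R1, 0R2, 2R3
Branch closes: p1 and ¬p1 both at 3.
Every branch of the negation's tableau closes; the branch above is one of them.

Valid in K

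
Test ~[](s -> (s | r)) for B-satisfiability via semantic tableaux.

1. ~[](s -> (s | r)), u
2. ~(s -> (s | r)), v
3. s, v
4. ~(s | r), v
5. ~s, v
6. ~r, v
Accessibility: uRu, uRv, vRu, vRv
Branch closes: s and ~s both at v.
All branches of the tableau close; one closing branch shown above.

No, unsatisfiable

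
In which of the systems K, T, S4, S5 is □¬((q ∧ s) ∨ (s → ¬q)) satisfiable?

K-tableau for the formula:
1. □¬((q ∧ s) ∨ (s → ¬q)), w0
Complete open branch: satisfiable in K.
T-tableau for the formula:
1. □¬((q ∧ s) ∨ (s → ¬q)), w0
2. ¬((q ∧ s) ∨ (s → ¬q)), w0   [□-rule on 1 via w0Rw0]
3. ¬(q ∧ s), w0   [¬∨-rule on 2]
4. ¬(s → ¬q), w0   [¬∨-rule on 2]
5. s, w0   [¬→-rule on 4]
6. q, w0   [¬→-rule on 4]
7. ¬s, w0   [¬∧-rule on 3 (branches; this branch)]
Accessibility: w0Rw0
Branch closes: s and ¬s both at w0.
Every branch closes (one shown): unsatisfiable in T, hence also in S4, S5 (every S4/S5-frame is a T-frame).

K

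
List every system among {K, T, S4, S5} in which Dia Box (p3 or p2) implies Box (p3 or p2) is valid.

S5-tableau for the negation not (Dia Box (p3 or p2) implies Box (p3 or p2)):
1. not (Dia Box (p3 or p2) implies Box (p3 or p2)), u
2. Dia Box (p3 or p2), u
3. not Box (p3 or p2), u
4. Box (p3 or p2), v
5. p3 or p2, u
6. p3 or p2, v
7. p2, u
8. p2, v
9. not (p3 or p2), w
10. not p3, w
11. not p2, w
12. p3 or p2, w
13. p2, w
Accessibility: uRu, uRv, uRw, vRu, vRv, vRw, wRu, wRv, wRw
Branch closes: p2 and not p2 both at w.
Every branch closes (one shown): valid in S5.
S4-tableau for the negation not (Dia Box (p3 or p2) implies Box (p3 or p2)):
1. not (Dia Box (p3 or p2) implies Box (p3 or p2)), u
2. Dia Box (p3 or p2), u
3. not Box (p3 or p2), u
4. Box (p3 or p2), v
5. p3 or p2, v
6. p2, v
7. not (p3 or p2), w
8. not p3, w
9. not p2, w
Accessibility: uRu, uRv, uRw, vRv, wRw
Complete open branch: countermodel on an S4-frame, so not valid in S4, nor in K, T (the same frame is also a K-frame and a T-frame).

S5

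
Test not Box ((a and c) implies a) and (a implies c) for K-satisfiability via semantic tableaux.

Unsatisfiable

1. not Box ((a and c) implies a) and (a implies c), 0
2. not Box ((a and c) implies a), 0   [and-rule on 1]
3. a implies c, 0   [and-rule on 1]
4. c, 0   [implies-rule on 3 (branches; this branch)]
5. not ((a and c) implies a), 1   [neg-Box-rule on 2: fresh world 1, 0R1]
6. a and c, 1   [neg-implies-rule on 5]
7. not a, 1   [neg-implies-rule on 5]
8. a, 1   [and-rule on 6]
9. c, 1   [and-rule on 6]
Accessibility: 0R1
Branch closes: a and not a both at 1.
All branches of the tableau close; one closing branch shown above.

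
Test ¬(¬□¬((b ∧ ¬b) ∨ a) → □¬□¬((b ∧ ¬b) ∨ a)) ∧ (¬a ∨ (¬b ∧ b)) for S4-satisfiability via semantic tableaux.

Yes, satisfiable

1. ¬(¬□¬((b ∧ ¬b) ∨ a) → □¬□¬((b ∧ ¬b) ∨ a)) ∧ (¬a ∨ (¬b ∧ b)), w0
2. ¬(¬□¬((b ∧ ¬b) ∨ a) → □¬□¬((b ∧ ¬b) ∨ a)), w0
3. ¬a ∨ (¬b ∧ b), w0
4. ¬□¬((b ∧ ¬b) ∨ a), w0
5. ¬□¬□¬((b ∧ ¬b) ∨ a), w0
6. ¬a, w0
7. (b ∧ ¬b) ∨ a, w1
8. a, w1
9. □¬((b ∧ ¬b) ∨ a), w2
10. ¬((b ∧ ¬b) ∨ a), w2
11. ¬(b ∧ ¬b), w2
12. ¬a, w2
13. b, w2
Accessibility: w0Rw0, w0Rw1, w0Rw2, w1Rw1, w2Rw2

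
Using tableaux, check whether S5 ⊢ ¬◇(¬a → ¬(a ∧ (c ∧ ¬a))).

Tableau for the negation ◇(¬a → ¬(a ∧ (c ∧ ¬a))):
1. ◇(¬a → ¬(a ∧ (c ∧ ¬a))), u
2. ¬a → ¬(a ∧ (c ∧ ¬a)), v
3. ¬(a ∧ (c ∧ ¬a)), v
4. ¬(c ∧ ¬a), v
5. a, v
Accessibility: uRu, uRv, vRu, vRv
The negation has an open branch (countermodel exists).

Not valid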